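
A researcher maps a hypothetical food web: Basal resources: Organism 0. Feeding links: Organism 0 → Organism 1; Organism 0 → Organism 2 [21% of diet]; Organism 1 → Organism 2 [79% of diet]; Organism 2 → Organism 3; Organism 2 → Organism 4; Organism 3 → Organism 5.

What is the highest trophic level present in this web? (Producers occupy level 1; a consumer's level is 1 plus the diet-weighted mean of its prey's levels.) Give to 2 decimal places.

4.79

Organism 1: 1 + 1 = 2
Organism 2: 1 + (0.21×1 + 0.79×2) = 2.79
Organism 3: 1 + 2.79 = 3.79
Organism 4: 1 + 2.79 = 3.79
Organism 5: 1 + 3.79 = 4.79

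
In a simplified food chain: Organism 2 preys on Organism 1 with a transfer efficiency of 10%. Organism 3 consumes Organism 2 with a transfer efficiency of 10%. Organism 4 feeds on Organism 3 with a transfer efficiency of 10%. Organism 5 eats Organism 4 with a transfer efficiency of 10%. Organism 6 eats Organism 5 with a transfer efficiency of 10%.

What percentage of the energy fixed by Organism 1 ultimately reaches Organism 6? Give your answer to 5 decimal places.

0.00100%

Product of link efficiencies: 0.1 × 0.1 × 0.1 × 0.1 × 0.1 = 0.00001
As a percentage: 0.00001 × 100 = 0.00100%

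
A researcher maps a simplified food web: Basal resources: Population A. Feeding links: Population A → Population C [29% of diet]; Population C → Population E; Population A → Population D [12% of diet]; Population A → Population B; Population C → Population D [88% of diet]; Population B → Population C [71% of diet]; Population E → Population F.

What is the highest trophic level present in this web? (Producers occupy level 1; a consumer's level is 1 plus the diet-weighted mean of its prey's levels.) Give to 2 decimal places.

4.71

Population B: 1 + 1 = 2
Population C: 1 + (0.29×1 + 0.71×2) = 2.71
Population D: 1 + (0.12×1 + 0.88×2.71) = 3.5048
Population E: 1 + 2.71 = 3.71
Population F: 1 + 3.71 = 4.71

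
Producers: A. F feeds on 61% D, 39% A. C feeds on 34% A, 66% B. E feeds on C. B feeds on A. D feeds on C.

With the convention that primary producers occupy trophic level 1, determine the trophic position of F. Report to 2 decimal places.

3.62

B: 1 + 1 = 2
C: 1 + (0.34×1 + 0.66×2) = 2.66
D: 1 + 2.66 = 3.66
E: 1 + 2.66 = 3.66
F: 1 + (0.61×3.66 + 0.39×1) = 3.6226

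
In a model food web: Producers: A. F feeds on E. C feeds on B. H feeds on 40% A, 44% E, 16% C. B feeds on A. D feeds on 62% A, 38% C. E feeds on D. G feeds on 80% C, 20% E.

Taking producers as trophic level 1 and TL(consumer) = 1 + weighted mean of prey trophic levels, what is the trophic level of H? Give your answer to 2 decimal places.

B: 1 + 1 = 2
C: 1 + 2 = 3
D: 1 + (0.62×1 + 0.38×3) = 2.76
E: 1 + 2.76 = 3.76
F: 1 + 3.76 = 4.76
G: 1 + (0.8×3 + 0.2×3.76) = 4.152
H: 1 + (0.4×1 + 0.44×3.76 + 0.16×3) = 3.5344

3.53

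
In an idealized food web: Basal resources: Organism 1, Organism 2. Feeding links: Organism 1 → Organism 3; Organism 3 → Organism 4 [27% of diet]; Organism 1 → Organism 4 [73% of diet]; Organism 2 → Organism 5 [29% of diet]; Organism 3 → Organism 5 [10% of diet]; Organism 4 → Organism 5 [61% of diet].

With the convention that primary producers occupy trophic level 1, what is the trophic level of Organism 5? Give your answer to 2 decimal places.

2.87

Organism 3: 1 + 1 = 2
Organism 4: 1 + (0.27×2 + 0.73×1) = 2.27
Organism 5: 1 + (0.29×1 + 0.1×2 + 0.61×2.27) = 2.8747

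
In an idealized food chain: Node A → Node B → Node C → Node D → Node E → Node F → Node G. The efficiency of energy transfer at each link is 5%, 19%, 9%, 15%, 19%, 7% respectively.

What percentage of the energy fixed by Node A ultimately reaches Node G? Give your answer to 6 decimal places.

0.000171%

Product of link efficiencies: 0.05 × 0.19 × 0.09 × 0.15 × 0.19 × 0.07 = 0.000001705725
As a percentage: 0.000001705725 × 100 = 0.000171%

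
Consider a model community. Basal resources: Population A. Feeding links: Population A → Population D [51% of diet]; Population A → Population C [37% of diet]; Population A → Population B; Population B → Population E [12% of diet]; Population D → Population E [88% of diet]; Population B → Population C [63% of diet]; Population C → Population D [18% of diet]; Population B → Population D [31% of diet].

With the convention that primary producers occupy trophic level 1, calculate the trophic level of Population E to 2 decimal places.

3.53

Population B: 1 + 1 = 2
Population C: 1 + (0.37×1 + 0.63×2) = 2.63
Population D: 1 + (0.31×2 + 0.51×1 + 0.18×2.63) = 2.6034
Population E: 1 + (0.88×2.6034 + 0.12×2) = 3.530992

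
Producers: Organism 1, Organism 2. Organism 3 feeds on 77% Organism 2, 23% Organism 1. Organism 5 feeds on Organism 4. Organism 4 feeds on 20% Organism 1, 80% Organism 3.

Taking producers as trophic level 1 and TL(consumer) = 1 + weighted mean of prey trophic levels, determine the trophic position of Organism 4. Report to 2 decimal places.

2.80

Organism 3: 1 + (0.77×1 + 0.23×1) = 2
Organism 4: 1 + (0.2×1 + 0.8×2) = 2.8
Organism 5: 1 + 2.8 = 3.8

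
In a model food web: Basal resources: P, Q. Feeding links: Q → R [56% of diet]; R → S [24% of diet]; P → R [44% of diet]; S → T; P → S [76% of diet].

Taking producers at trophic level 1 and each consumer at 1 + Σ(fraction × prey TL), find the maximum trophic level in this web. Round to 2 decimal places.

3.24

R: 1 + (0.44×1 + 0.56×1) = 2
S: 1 + (0.24×2 + 0.76×1) = 2.24
T: 1 + 2.24 = 3.24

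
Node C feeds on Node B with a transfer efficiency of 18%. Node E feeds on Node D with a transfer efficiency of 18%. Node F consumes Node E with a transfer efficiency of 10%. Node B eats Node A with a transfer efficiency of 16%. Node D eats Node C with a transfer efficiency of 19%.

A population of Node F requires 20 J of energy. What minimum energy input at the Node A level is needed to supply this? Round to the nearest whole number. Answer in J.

203054 J

Cumulative transfer efficiency: 0.16 × 0.18 × 0.19 × 0.18 × 0.1 = 0.000098496
Node A energy = 20 / 0.000098496 = 203054 J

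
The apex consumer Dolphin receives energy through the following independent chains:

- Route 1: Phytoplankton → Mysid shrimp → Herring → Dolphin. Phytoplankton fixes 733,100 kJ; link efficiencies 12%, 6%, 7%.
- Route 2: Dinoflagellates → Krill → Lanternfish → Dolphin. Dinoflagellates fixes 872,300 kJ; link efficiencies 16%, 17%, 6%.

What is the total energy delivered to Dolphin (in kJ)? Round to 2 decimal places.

Route 1: 733100 × 0.12 × 0.06 × 0.07 = 369.4824 kJ
Route 2: 872300 × 0.16 × 0.17 × 0.06 = 1423.5936 kJ
Total at Dolphin: 369.4824 + 1423.5936 = 1793.076 kJ

1793.08 kJ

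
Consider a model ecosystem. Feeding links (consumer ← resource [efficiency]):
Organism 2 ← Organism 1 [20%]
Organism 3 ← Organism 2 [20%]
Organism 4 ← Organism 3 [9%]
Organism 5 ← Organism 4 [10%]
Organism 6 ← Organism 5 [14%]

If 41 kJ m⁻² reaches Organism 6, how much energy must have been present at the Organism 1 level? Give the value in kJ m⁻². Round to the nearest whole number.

Cumulative transfer efficiency: 0.2 × 0.2 × 0.09 × 0.1 × 0.14 = 0.0000504
Organism 1 energy = 41 / 0.0000504 = 813492 kJ m⁻²

813492 kJ m⁻²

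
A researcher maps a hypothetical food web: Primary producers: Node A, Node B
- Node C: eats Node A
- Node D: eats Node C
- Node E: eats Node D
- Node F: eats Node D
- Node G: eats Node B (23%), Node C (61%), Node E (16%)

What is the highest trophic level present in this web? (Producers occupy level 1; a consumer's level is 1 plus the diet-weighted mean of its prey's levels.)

Node C: 1 + 1 = 2
Node D: 1 + 2 = 3
Node E: 1 + 3 = 4
Node F: 1 + 3 = 4
Node G: 1 + (0.23×1 + 0.61×2 + 0.16×4) = 3.09

4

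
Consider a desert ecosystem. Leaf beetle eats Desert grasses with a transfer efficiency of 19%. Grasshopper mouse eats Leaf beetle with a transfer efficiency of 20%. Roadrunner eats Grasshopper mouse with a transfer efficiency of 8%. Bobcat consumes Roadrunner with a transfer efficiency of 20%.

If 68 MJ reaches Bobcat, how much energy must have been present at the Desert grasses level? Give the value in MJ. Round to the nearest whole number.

111842 MJ

Cumulative transfer efficiency: 0.19 × 0.2 × 0.08 × 0.2 = 0.000608
Desert grasses energy = 68 / 0.000608 = 111842 MJ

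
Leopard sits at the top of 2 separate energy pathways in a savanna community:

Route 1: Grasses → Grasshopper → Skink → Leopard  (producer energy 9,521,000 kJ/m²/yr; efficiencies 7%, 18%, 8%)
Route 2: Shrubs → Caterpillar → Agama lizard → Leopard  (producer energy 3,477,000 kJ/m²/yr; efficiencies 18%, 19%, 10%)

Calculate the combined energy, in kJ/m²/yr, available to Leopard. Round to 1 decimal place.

Route 1: 9521000 × 0.07 × 0.18 × 0.08 = 9597.168 kJ/m²/yr
Route 2: 3477000 × 0.18 × 0.19 × 0.1 = 11891.34 kJ/m²/yr
Total at Leopard: 9597.168 + 11891.34 = 21488.508 kJ/m²/yr

21488.5 kJ/m²/yr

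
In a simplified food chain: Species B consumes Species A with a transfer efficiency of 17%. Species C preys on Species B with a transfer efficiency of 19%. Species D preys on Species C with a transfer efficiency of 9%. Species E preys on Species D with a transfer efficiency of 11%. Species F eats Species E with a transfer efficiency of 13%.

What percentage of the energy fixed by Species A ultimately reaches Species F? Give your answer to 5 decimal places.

Product of link efficiencies: 0.17 × 0.19 × 0.09 × 0.11 × 0.13 = 0.0000415701
As a percentage: 0.0000415701 × 100 = 0.00416%

0.00416%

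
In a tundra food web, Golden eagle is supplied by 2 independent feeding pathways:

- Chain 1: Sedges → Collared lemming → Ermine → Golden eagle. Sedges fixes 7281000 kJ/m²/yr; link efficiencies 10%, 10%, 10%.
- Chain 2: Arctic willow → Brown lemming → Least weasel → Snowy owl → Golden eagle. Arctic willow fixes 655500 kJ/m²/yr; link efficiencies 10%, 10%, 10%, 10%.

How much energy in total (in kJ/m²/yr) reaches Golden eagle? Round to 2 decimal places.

Chain 1: 7281000 × 0.1 × 0.1 × 0.1 = 7281 kJ/m²/yr
Chain 2: 655500 × 0.1 × 0.1 × 0.1 × 0.1 = 65.55 kJ/m²/yr
Total at Golden eagle: 7281 + 65.55 = 7346.55 kJ/m²/yr

7346.55 kJ/m²/yr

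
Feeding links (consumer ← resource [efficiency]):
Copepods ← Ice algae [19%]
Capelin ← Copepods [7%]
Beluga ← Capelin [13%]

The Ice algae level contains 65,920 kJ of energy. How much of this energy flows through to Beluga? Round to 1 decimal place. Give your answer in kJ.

Copepods: 65920 × 0.19 = 12524.8 kJ
Capelin: 12524.8 × 0.07 = 876.736 kJ
Beluga: 876.736 × 0.13 = 113.97568 kJ

114.0 kJ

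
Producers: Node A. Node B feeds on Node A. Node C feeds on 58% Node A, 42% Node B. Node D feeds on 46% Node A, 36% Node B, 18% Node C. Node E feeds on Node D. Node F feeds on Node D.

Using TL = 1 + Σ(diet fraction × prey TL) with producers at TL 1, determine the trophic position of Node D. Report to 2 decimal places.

Node B: 1 + 1 = 2
Node C: 1 + (0.58×1 + 0.42×2) = 2.42
Node D: 1 + (0.46×1 + 0.36×2 + 0.18×2.42) = 2.6156
Node E: 1 + 2.6156 = 3.6156
Node F: 1 + 2.6156 = 3.6156

2.62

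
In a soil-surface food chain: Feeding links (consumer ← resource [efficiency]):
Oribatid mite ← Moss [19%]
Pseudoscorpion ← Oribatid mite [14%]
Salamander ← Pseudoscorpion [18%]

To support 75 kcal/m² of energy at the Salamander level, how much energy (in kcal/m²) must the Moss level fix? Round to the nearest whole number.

Cumulative transfer efficiency: 0.19 × 0.14 × 0.18 = 0.004788
Moss energy = 75 / 0.004788 = 15664 kcal/m²

15664 kcal/m²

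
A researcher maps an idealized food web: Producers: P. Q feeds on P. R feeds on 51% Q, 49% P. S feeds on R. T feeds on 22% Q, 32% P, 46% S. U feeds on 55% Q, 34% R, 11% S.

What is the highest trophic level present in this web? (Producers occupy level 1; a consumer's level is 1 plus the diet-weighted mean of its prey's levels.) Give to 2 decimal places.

Q: 1 + 1 = 2
R: 1 + (0.51×2 + 0.49×1) = 2.51
S: 1 + 2.51 = 3.51
T: 1 + (0.22×2 + 0.32×1 + 0.46×3.51) = 3.3746
U: 1 + (0.55×2 + 0.34×2.51 + 0.11×3.51) = 3.3395

3.51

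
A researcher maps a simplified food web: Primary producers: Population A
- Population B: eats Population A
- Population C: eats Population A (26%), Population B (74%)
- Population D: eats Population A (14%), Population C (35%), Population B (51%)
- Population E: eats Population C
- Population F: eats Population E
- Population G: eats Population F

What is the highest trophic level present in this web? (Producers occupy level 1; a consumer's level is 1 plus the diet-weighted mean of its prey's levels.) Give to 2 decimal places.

5.74

Population B: 1 + 1 = 2
Population C: 1 + (0.26×1 + 0.74×2) = 2.74
Population D: 1 + (0.14×1 + 0.35×2.74 + 0.51×2) = 3.119
Population E: 1 + 2.74 = 3.74
Population F: 1 + 3.74 = 4.74
Population G: 1 + 4.74 = 5.74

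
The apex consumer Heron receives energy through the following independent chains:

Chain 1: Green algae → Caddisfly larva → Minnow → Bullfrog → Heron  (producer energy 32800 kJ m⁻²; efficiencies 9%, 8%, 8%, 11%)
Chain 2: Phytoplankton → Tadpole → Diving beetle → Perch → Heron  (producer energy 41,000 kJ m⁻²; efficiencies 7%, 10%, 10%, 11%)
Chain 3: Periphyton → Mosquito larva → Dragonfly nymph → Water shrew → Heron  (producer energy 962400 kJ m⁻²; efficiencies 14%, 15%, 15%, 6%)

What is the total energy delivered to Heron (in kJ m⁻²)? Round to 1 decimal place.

Chain 1: 32800 × 0.09 × 0.08 × 0.08 × 0.11 = 2.078208 kJ m⁻²
Chain 2: 41000 × 0.07 × 0.1 × 0.1 × 0.11 = 3.157 kJ m⁻²
Chain 3: 962400 × 0.14 × 0.15 × 0.15 × 0.06 = 181.8936 kJ m⁻²
Total at Heron: 2.078208 + 3.157 + 181.8936 = 187.128808 kJ m⁻²

187.1 kJ m⁻²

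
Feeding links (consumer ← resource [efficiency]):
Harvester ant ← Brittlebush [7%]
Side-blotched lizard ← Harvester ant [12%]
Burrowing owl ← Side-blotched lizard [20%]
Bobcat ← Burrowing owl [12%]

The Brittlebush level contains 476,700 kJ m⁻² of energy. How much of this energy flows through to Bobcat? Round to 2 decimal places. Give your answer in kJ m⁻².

Harvester ant: 476700 × 0.07 = 33369 kJ m⁻²
Side-blotched lizard: 33369 × 0.12 = 4004.28 kJ m⁻²
Burrowing owl: 4004.28 × 0.2 = 800.856 kJ m⁻²
Bobcat: 800.856 × 0.12 = 96.10272 kJ m⁻²

96.10 kJ m⁻²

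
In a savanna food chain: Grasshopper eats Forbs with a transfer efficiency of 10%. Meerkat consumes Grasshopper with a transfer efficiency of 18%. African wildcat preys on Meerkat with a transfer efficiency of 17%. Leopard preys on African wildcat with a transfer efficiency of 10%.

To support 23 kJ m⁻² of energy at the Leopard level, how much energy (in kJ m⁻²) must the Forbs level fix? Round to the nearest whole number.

Cumulative transfer efficiency: 0.1 × 0.18 × 0.17 × 0.1 = 0.000306
Forbs energy = 23 / 0.000306 = 75163 kJ m⁻²

75163 kJ m⁻²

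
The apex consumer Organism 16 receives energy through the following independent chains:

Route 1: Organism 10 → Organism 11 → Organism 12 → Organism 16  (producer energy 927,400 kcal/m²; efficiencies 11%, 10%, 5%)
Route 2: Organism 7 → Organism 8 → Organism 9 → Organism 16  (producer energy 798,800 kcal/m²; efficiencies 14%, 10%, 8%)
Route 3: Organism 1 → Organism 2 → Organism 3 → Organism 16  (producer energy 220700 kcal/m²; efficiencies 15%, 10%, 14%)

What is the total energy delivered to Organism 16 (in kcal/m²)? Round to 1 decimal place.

Route 1: 927400 × 0.11 × 0.1 × 0.05 = 510.07 kcal/m²
Route 2: 798800 × 0.14 × 0.1 × 0.08 = 894.656 kcal/m²
Route 3: 220700 × 0.15 × 0.1 × 0.14 = 463.47 kcal/m²
Total at Organism 16: 510.07 + 894.656 + 463.47 = 1868.196 kcal/m²

1868.2 kcal/m²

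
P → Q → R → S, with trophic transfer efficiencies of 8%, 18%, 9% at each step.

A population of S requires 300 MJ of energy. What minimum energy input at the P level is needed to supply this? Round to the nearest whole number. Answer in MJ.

231481 MJ

Cumulative transfer efficiency: 0.08 × 0.18 × 0.09 = 0.001296
P energy = 300 / 0.001296 = 231481 MJ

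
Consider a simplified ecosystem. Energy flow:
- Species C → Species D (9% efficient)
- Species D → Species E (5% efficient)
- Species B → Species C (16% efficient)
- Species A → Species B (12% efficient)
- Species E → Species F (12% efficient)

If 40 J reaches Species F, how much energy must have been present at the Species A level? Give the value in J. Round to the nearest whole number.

Cumulative transfer efficiency: 0.12 × 0.16 × 0.09 × 0.05 × 0.12 = 0.000010368
Species A energy = 40 / 0.000010368 = 3858025 J

3858025 J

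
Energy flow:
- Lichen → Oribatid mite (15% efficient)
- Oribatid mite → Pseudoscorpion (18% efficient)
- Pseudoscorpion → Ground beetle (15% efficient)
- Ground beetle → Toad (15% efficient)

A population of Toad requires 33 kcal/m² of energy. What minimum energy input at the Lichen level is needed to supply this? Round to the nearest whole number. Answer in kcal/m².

Cumulative transfer efficiency: 0.15 × 0.18 × 0.15 × 0.15 = 0.0006075
Lichen energy = 33 / 0.0006075 = 54321 kcal/m²

54321 kcal/m²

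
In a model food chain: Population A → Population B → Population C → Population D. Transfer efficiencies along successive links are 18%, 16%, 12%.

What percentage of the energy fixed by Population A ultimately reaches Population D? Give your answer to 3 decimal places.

0.346%

Product of link efficiencies: 0.18 × 0.16 × 0.12 = 0.003456
As a percentage: 0.003456 × 100 = 0.346%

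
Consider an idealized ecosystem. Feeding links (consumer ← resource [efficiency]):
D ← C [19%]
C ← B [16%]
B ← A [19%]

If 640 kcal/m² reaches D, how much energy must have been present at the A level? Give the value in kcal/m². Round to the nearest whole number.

110803 kcal/m²

Cumulative transfer efficiency: 0.19 × 0.16 × 0.19 = 0.005776
A energy = 640 / 0.005776 = 110803 kcal/m²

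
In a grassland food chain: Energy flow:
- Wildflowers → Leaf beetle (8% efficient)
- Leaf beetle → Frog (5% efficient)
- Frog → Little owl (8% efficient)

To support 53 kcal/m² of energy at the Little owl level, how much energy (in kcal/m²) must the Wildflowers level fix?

Cumulative transfer efficiency: 0.08 × 0.05 × 0.08 = 0.00032
Wildflowers energy = 53 / 0.00032 = 165625 kcal/m²

165625 kcal/m²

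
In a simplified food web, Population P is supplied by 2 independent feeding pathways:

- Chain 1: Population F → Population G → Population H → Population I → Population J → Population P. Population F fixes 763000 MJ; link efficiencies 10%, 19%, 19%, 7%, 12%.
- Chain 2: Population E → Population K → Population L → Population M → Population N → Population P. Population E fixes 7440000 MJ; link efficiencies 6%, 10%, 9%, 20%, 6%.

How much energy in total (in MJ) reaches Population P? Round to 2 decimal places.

71.35 MJ

Chain 1: 763000 × 0.1 × 0.19 × 0.19 × 0.07 × 0.12 = 23.137212 MJ
Chain 2: 7440000 × 0.06 × 0.1 × 0.09 × 0.2 × 0.06 = 48.2112 MJ
Total at Population P: 23.137212 + 48.2112 = 71.348412 MJ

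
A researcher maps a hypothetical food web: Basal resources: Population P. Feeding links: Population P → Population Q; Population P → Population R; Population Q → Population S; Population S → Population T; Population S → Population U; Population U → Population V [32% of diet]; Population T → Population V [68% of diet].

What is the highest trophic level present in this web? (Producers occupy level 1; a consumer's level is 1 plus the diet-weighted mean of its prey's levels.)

Population Q: 1 + 1 = 2
Population R: 1 + 1 = 2
Population S: 1 + 2 = 3
Population T: 1 + 3 = 4
Population U: 1 + 3 = 4
Population V: 1 + (0.32×4 + 0.68×4) = 5

5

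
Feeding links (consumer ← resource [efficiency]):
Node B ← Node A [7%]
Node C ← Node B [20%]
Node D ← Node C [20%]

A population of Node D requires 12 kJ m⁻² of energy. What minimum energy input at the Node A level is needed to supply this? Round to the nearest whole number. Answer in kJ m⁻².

4286 kJ m⁻²

Cumulative transfer efficiency: 0.07 × 0.2 × 0.2 = 0.0028
Node A energy = 12 / 0.0028 = 4286 kJ m⁻²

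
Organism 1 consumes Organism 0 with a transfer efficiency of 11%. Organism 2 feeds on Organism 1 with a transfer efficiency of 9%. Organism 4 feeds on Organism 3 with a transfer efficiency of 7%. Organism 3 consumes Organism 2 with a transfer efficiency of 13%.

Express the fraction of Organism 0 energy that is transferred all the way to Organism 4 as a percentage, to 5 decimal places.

Product of link efficiencies: 0.11 × 0.09 × 0.13 × 0.07 = 0.00009009
As a percentage: 0.00009009 × 100 = 0.00901%

0.00901%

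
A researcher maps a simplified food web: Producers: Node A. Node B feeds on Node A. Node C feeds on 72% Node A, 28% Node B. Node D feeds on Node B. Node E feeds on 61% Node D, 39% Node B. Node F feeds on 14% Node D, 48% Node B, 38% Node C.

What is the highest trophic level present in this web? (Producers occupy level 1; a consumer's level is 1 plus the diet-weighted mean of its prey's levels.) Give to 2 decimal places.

Node B: 1 + 1 = 2
Node C: 1 + (0.72×1 + 0.28×2) = 2.28
Node D: 1 + 2 = 3
Node E: 1 + (0.61×3 + 0.39×2) = 3.61
Node F: 1 + (0.14×3 + 0.48×2 + 0.38×2.28) = 3.2464

3.61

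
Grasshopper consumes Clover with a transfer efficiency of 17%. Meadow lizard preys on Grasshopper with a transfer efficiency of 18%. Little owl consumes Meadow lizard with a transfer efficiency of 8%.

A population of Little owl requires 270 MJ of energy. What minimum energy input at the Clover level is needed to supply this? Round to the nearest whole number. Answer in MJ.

Cumulative transfer efficiency: 0.17 × 0.18 × 0.08 = 0.002448
Clover energy = 270 / 0.002448 = 110294 MJ

110294 MJ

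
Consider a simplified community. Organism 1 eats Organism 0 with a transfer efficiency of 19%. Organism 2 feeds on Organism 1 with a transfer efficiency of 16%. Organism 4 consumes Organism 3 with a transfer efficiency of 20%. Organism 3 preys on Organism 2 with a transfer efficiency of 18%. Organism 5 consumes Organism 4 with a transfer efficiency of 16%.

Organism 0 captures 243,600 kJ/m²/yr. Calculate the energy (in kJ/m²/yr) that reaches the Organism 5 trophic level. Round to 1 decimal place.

Organism 1: 243600 × 0.19 = 46284 kJ/m²/yr
Organism 2: 46284 × 0.16 = 7405.44 kJ/m²/yr
Organism 3: 7405.44 × 0.18 = 1332.9792 kJ/m²/yr
Organism 4: 1332.9792 × 0.2 = 266.59584 kJ/m²/yr
Organism 5: 266.59584 × 0.16 = 42.6553344 kJ/m²/yr

42.7 kJ/m²/yr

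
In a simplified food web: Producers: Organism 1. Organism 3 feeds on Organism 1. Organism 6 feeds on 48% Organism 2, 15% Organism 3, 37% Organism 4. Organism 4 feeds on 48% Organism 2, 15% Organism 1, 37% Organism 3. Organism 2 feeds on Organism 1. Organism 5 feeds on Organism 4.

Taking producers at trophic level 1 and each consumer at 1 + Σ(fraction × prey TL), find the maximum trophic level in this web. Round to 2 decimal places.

3.85

Organism 2: 1 + 1 = 2
Organism 3: 1 + 1 = 2
Organism 4: 1 + (0.48×2 + 0.15×1 + 0.37×2) = 2.85
Organism 5: 1 + 2.85 = 3.85
Organism 6: 1 + (0.48×2 + 0.15×2 + 0.37×2.85) = 3.3145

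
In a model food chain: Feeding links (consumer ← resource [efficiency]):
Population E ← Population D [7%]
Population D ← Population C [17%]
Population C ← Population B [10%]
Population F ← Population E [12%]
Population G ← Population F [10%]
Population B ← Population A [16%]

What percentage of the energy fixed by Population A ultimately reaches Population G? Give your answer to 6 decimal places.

Product of link efficiencies: 0.16 × 0.1 × 0.17 × 0.07 × 0.12 × 0.1 = 0.0000022848
As a percentage: 0.0000022848 × 100 = 0.000228%

0.000228%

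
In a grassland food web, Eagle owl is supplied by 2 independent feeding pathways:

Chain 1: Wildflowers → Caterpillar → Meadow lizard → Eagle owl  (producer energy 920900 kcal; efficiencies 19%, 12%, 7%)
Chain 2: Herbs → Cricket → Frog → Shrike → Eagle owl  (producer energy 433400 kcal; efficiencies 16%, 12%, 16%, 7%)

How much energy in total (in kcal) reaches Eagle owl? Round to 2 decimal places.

1562.95 kcal

Chain 1: 920900 × 0.19 × 0.12 × 0.07 = 1469.7564 kcal
Chain 2: 433400 × 0.16 × 0.12 × 0.16 × 0.07 = 93.198336 kcal
Total at Eagle owl: 1469.7564 + 93.198336 = 1562.954736 kcal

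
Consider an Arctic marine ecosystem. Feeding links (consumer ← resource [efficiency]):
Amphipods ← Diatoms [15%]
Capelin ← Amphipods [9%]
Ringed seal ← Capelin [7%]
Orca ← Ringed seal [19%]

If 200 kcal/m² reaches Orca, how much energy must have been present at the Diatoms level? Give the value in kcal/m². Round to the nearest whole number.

1113896 kcal/m²

Cumulative transfer efficiency: 0.15 × 0.09 × 0.07 × 0.19 = 0.00017955
Diatoms energy = 200 / 0.00017955 = 1113896 kcal/m²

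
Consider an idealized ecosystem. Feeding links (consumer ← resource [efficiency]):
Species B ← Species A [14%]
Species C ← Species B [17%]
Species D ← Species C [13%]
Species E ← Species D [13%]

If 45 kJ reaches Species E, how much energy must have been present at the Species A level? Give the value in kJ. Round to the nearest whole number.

Cumulative transfer efficiency: 0.14 × 0.17 × 0.13 × 0.13 = 0.00040222
Species A energy = 45 / 0.00040222 = 111879 kJ

111879 kJ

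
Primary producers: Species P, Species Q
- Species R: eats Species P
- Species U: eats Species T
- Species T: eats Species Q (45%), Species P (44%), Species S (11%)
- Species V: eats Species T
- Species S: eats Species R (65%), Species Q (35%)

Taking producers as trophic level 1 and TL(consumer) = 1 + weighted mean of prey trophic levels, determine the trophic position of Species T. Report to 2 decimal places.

Species R: 1 + 1 = 2
Species S: 1 + (0.65×2 + 0.35×1) = 2.65
Species T: 1 + (0.45×1 + 0.44×1 + 0.11×2.65) = 2.1815
Species U: 1 + 2.1815 = 3.1815
Species V: 1 + 2.1815 = 3.1815

2.18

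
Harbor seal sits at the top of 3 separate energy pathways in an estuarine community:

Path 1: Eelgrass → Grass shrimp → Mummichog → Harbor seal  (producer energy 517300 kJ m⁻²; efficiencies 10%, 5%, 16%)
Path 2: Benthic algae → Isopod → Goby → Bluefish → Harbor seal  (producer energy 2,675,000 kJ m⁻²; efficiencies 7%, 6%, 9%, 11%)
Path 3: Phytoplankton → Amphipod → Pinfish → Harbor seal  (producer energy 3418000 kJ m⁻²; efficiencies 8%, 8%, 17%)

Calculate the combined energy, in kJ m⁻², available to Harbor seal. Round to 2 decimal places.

Path 1: 517300 × 0.1 × 0.05 × 0.16 = 413.84 kJ m⁻²
Path 2: 2675000 × 0.07 × 0.06 × 0.09 × 0.11 = 111.2265 kJ m⁻²
Path 3: 3418000 × 0.08 × 0.08 × 0.17 = 3718.784 kJ m⁻²
Total at Harbor seal: 413.84 + 111.2265 + 3718.784 = 4243.8505 kJ m⁻²

4243.85 kJ m⁻²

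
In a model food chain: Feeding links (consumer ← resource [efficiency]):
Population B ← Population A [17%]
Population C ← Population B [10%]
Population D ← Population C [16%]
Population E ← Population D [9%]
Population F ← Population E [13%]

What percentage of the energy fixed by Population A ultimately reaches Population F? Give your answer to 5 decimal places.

Product of link efficiencies: 0.17 × 0.1 × 0.16 × 0.09 × 0.13 = 0.000031824
As a percentage: 0.000031824 × 100 = 0.00318%

0.00318%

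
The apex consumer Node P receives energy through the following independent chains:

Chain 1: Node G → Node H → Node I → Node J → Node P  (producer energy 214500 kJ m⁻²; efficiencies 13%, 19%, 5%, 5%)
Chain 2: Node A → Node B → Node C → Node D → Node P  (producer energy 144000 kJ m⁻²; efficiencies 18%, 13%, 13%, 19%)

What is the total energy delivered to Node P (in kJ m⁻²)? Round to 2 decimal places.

Chain 1: 214500 × 0.13 × 0.19 × 0.05 × 0.05 = 13.245375 kJ m⁻²
Chain 2: 144000 × 0.18 × 0.13 × 0.13 × 0.19 = 83.22912 kJ m⁻²
Total at Node P: 13.245375 + 83.22912 = 96.474495 kJ m⁻²

96.47 kJ m⁻²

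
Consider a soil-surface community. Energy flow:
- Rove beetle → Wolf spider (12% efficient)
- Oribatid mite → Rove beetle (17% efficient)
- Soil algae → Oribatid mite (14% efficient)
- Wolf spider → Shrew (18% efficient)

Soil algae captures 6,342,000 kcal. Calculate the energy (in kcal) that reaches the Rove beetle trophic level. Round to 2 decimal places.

Oribatid mite: 6342000 × 0.14 = 887880 kcal
Rove beetle: 887880 × 0.17 = 150939.6 kcal

150939.60 kcal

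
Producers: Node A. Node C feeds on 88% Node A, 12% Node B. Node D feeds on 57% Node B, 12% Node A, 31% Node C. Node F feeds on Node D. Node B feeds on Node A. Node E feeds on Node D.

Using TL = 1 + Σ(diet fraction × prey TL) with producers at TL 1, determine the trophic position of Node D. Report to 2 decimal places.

2.92

Node B: 1 + 1 = 2
Node C: 1 + (0.88×1 + 0.12×2) = 2.12
Node D: 1 + (0.57×2 + 0.12×1 + 0.31×2.12) = 2.9172
Node E: 1 + 2.9172 = 3.9172
Node F: 1 + 2.9172 = 3.9172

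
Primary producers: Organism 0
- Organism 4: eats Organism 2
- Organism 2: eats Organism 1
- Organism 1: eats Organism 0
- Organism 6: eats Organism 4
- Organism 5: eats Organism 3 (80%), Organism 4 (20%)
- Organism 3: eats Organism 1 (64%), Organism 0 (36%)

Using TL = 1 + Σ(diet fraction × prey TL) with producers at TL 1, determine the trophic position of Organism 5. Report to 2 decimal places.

3.91

Organism 1: 1 + 1 = 2
Organism 2: 1 + 2 = 3
Organism 3: 1 + (0.64×2 + 0.36×1) = 2.64
Organism 4: 1 + 3 = 4
Organism 5: 1 + (0.8×2.64 + 0.2×4) = 3.912
Organism 6: 1 + 4 = 5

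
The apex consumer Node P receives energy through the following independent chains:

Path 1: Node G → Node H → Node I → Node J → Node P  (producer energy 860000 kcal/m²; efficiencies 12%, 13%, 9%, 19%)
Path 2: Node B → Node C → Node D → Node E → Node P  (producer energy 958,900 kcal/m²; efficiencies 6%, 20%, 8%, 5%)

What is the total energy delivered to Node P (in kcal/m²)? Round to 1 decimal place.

Path 1: 860000 × 0.12 × 0.13 × 0.09 × 0.19 = 229.4136 kcal/m²
Path 2: 958900 × 0.06 × 0.2 × 0.08 × 0.05 = 46.0272 kcal/m²
Total at Node P: 229.4136 + 46.0272 = 275.4408 kcal/m²

275.4 kcal/m²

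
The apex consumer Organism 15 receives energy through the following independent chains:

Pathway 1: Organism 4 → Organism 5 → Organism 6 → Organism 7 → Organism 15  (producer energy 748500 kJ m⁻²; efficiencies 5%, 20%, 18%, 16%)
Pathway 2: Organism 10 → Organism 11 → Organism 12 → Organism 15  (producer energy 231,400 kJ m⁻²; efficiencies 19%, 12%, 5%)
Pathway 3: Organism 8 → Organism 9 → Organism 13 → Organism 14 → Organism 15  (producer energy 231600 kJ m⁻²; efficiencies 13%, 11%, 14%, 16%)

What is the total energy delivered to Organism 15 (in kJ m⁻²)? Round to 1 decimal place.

553.6 kJ m⁻²

Pathway 1: 748500 × 0.05 × 0.2 × 0.18 × 0.16 = 215.568 kJ m⁻²
Pathway 2: 231400 × 0.19 × 0.12 × 0.05 = 263.796 kJ m⁻²
Pathway 3: 231600 × 0.13 × 0.11 × 0.14 × 0.16 = 74.186112 kJ m⁻²
Total at Organism 15: 215.568 + 263.796 + 74.186112 = 553.550112 kJ m⁻²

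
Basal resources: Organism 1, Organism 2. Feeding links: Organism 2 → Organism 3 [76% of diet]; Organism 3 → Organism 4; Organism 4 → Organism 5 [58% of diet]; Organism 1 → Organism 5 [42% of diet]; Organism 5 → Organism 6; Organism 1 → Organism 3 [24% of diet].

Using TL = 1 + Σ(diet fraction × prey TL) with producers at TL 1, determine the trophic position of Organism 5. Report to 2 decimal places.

Organism 3: 1 + (0.76×1 + 0.24×1) = 2
Organism 4: 1 + 2 = 3
Organism 5: 1 + (0.42×1 + 0.58×3) = 3.16
Organism 6: 1 + 3.16 = 4.16

3.16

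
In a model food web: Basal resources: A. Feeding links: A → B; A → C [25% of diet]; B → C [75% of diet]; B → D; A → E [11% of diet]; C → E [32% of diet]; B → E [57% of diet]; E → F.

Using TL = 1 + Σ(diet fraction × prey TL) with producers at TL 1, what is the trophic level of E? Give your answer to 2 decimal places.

B: 1 + 1 = 2
C: 1 + (0.25×1 + 0.75×2) = 2.75
D: 1 + 2 = 3
E: 1 + (0.11×1 + 0.32×2.75 + 0.57×2) = 3.13
F: 1 + 3.13 = 4.13

3.13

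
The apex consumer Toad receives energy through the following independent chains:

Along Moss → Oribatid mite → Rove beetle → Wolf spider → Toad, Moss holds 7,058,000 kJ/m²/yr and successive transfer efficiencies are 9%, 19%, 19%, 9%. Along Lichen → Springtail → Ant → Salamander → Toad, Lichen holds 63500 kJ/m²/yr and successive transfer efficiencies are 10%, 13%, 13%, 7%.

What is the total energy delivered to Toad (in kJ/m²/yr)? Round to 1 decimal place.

Via Moss: 7058000 × 0.09 × 0.19 × 0.19 × 0.09 = 2063.82978 kJ/m²/yr
Via Lichen: 63500 × 0.1 × 0.13 × 0.13 × 0.07 = 7.51205 kJ/m²/yr
Total at Toad: 2063.82978 + 7.51205 = 2071.34183 kJ/m²/yr

2071.3 kJ/m²/yr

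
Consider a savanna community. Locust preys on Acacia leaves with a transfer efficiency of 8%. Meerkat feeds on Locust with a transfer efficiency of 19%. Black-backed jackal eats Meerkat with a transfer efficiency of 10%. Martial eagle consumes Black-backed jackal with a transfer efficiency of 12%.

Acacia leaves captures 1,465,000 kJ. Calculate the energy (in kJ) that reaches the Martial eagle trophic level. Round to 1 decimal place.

Locust: 1465000 × 0.08 = 117200 kJ
Meerkat: 117200 × 0.19 = 22268 kJ
Black-backed jackal: 22268 × 0.1 = 2226.8 kJ
Martial eagle: 2226.8 × 0.12 = 267.216 kJ

267.2 kJ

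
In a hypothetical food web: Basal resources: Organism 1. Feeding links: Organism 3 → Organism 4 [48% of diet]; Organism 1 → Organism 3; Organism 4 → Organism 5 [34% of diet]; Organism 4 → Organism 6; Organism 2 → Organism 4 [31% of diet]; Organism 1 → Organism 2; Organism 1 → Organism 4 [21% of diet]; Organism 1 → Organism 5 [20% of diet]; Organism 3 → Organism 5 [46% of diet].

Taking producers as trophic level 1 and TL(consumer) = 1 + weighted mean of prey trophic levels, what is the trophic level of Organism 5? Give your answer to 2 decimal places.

3.07

Organism 2: 1 + 1 = 2
Organism 3: 1 + 1 = 2
Organism 4: 1 + (0.48×2 + 0.31×2 + 0.21×1) = 2.79
Organism 5: 1 + (0.2×1 + 0.46×2 + 0.34×2.79) = 3.0686
Organism 6: 1 + 2.79 = 3.79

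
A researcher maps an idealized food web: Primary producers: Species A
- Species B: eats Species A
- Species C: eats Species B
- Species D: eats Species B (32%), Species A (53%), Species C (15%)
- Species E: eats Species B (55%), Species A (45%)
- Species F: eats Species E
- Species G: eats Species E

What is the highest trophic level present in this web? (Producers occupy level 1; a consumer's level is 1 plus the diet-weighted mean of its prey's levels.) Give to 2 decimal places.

3.55

Species B: 1 + 1 = 2
Species C: 1 + 2 = 3
Species D: 1 + (0.32×2 + 0.53×1 + 0.15×3) = 2.62
Species E: 1 + (0.55×2 + 0.45×1) = 2.55
Species F: 1 + 2.55 = 3.55
Species G: 1 + 2.55 = 3.55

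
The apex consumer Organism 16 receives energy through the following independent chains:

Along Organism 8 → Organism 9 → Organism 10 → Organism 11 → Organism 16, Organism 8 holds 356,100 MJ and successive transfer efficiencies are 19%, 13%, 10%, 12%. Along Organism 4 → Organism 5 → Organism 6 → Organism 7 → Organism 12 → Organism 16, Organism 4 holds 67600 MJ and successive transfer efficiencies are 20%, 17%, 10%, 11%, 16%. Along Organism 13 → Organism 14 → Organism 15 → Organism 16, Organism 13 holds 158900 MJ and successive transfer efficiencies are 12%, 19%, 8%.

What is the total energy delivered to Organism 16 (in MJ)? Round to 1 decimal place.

Via Organism 8: 356100 × 0.19 × 0.13 × 0.1 × 0.12 = 105.54804 MJ
Via Organism 4: 67600 × 0.2 × 0.17 × 0.1 × 0.11 × 0.16 = 4.045184 MJ
Via Organism 13: 158900 × 0.12 × 0.19 × 0.08 = 289.8336 MJ
Total at Organism 16: 105.54804 + 4.045184 + 289.8336 = 399.426824 MJ

399.4 MJ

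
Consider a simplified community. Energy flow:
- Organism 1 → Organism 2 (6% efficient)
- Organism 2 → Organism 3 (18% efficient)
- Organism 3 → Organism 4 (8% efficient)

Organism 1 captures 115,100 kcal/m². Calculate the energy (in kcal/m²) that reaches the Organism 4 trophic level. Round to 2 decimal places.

99.45 kcal/m²

Organism 2: 115100 × 0.06 = 6906 kcal/m²
Organism 3: 6906 × 0.18 = 1243.08 kcal/m²
Organism 4: 1243.08 × 0.08 = 99.4464 kcal/m²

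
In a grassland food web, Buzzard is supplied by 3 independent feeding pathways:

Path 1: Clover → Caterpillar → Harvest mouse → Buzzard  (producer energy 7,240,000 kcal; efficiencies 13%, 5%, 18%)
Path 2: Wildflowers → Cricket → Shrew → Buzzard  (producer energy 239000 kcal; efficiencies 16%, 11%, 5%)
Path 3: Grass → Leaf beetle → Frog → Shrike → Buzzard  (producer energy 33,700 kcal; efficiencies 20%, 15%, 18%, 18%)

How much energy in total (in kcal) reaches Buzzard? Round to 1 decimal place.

8713.9 kcal

Path 1: 7240000 × 0.13 × 0.05 × 0.18 = 8470.8 kcal
Path 2: 239000 × 0.16 × 0.11 × 0.05 = 210.32 kcal
Path 3: 33700 × 0.2 × 0.15 × 0.18 × 0.18 = 32.7564 kcal
Total at Buzzard: 8470.8 + 210.32 + 32.7564 = 8713.8764 kcal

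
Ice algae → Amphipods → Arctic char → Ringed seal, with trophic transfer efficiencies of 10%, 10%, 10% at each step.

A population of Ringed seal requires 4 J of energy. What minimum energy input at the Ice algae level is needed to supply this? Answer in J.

4000 J

Cumulative transfer efficiency: 0.1 × 0.1 × 0.1 = 0.001
Ice algae energy = 4 / 0.001 = 4000 J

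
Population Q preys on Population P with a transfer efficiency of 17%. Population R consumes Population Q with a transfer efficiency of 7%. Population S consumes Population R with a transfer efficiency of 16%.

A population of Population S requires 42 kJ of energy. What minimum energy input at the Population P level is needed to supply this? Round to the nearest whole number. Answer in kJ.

Cumulative transfer efficiency: 0.17 × 0.07 × 0.16 = 0.001904
Population P energy = 42 / 0.001904 = 22059 kJ

22059 kJ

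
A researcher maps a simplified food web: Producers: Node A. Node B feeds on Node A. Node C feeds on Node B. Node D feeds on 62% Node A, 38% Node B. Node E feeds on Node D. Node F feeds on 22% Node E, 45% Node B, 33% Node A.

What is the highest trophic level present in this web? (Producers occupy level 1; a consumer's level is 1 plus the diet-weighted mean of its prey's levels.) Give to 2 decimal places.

Node B: 1 + 1 = 2
Node C: 1 + 2 = 3
Node D: 1 + (0.62×1 + 0.38×2) = 2.38
Node E: 1 + 2.38 = 3.38
Node F: 1 + (0.22×3.38 + 0.45×2 + 0.33×1) = 2.9736

3.38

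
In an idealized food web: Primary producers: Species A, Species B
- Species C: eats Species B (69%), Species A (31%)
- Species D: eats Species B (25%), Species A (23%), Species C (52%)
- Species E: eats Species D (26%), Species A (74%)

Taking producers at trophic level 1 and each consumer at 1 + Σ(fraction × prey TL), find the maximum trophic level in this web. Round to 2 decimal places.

Species C: 1 + (0.69×1 + 0.31×1) = 2
Species D: 1 + (0.25×1 + 0.23×1 + 0.52×2) = 2.52
Species E: 1 + (0.26×2.52 + 0.74×1) = 2.3952

2.52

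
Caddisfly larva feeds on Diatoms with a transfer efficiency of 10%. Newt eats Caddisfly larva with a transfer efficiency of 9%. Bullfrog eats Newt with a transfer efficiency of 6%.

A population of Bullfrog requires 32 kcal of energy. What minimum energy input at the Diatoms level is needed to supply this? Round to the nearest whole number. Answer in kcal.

Cumulative transfer efficiency: 0.1 × 0.09 × 0.06 = 0.00054
Diatoms energy = 32 / 0.00054 = 59259 kcal

59259 kcal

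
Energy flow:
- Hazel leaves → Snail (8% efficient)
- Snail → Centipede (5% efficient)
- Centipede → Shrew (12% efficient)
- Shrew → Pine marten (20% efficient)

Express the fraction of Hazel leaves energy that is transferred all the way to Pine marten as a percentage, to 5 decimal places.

0.00960%

Product of link efficiencies: 0.08 × 0.05 × 0.12 × 0.2 = 0.000096
As a percentage: 0.000096 × 100 = 0.00960%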